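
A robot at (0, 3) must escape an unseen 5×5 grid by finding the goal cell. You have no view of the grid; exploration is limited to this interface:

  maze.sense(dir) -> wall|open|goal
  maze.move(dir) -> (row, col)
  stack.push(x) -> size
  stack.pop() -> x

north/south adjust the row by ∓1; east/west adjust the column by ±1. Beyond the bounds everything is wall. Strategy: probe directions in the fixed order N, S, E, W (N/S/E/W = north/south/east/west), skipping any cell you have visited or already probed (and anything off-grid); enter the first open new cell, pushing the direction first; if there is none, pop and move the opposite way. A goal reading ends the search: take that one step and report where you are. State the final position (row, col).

·→ sense(dir: south)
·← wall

·→ sense(dir: east)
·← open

·→ push(x: east)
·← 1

·→ move(dir: east)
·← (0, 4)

·→ sense(dir: south)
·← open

·→ push(x: south)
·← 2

·→ move(dir: south)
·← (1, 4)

·→ sense(dir: south)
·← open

·→ push(x: south)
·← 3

·→ move(dir: south)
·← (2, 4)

·→ sense(dir: south)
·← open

·→ push(x: south)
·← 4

·→ move(dir: south)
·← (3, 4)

·→ sense(dir: south)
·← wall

·→ sense(dir: west)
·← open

·→ push(x: west)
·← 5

·→ move(dir: west)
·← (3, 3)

·→ sense(dir: north)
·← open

·→ push(x: north)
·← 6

·→ move(dir: north)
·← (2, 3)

·→ sense(dir: west)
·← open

·→ push(x: west)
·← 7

·→ move(dir: west)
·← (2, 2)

·→ sense(dir: north)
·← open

·→ push(x: north)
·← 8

·→ move(dir: north)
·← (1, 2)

·→ sense(dir: north)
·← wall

·→ sense(dir: west)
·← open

·→ push(x: west)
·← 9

·→ move(dir: west)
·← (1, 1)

·→ sense(dir: north)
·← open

·→ push(x: north)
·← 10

·→ move(dir: north)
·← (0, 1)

·→ sense(dir: west)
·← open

·→ push(x: west)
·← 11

·→ move(dir: west)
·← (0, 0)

·→ sense(dir: south)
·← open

·→ push(x: south)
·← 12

·→ move(dir: south)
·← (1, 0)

·→ sense(dir: south)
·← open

·→ push(x: south)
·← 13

·→ move(dir: south)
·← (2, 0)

·→ sense(dir: south)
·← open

·→ push(x: south)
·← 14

·→ move(dir: south)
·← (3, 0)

·→ sense(dir: south)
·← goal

·→ move(dir: south)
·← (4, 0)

Answer: (4, 0)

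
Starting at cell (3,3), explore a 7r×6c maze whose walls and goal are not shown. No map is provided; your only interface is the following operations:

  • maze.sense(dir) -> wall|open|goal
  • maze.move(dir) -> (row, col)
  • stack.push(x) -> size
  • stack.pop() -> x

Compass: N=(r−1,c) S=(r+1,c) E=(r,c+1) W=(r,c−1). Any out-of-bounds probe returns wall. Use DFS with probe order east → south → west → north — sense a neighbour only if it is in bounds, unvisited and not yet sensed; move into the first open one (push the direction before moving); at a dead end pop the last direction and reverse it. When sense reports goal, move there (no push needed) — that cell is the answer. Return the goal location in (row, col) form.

I call maze.sense on dir='east', : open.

I call stack.push on x='east', giving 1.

Next I call maze.move on dir='east', giving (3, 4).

I run maze.sense on dir='east', — result: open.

Using stack.push on x='east', giving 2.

I call maze.move on dir='east', yielding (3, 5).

I invoke maze.sense on dir='south', : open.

I invoke stack.push on x='south', — result: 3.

I use maze.move on dir='south', which returns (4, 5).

I invoke maze.sense on dir='south', → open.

I run stack.push on x='south', — result: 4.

Calling maze.move on dir='south', : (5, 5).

I run maze.sense on dir='south', → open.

Calling stack.push on x='south', — result: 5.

Now I run maze.move on dir='south', and see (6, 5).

Then maze.sense on dir='west', yielding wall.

Using stack.pop(), yielding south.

I call maze.move on dir='north', → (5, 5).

Invoking maze.sense on dir='west', which returns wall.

Using stack.pop, : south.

I use maze.move on dir='north', and observe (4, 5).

Invoking maze.sense on dir='west', — result: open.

Invoking stack.push on x='west', and observe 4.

I use maze.move on dir='west', → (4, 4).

Now I run maze.sense on dir='west', and see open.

I invoke stack.push on x='west', → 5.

Invoking maze.move on dir='west', and get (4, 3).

Invoking maze.sense on dir='south', → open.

I run stack.push on x='south', → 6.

Then maze.move on dir='south', yielding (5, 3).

Then maze.sense on dir='south', and get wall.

I run maze.sense on dir='west', → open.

Using stack.push on x='west', giving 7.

Invoking maze.move on dir='west', and observe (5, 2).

Now I run maze.sense on dir='south', and see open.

I run stack.push on x='south', yielding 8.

I try maze.move on dir='south', and observe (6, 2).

Now I run maze.sense on dir='west', → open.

Calling stack.push on x='west', yielding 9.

I call maze.move on dir='west', and see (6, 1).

I run maze.sense on dir='west', and see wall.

I call maze.sense on dir='north', and see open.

I use stack.push on x='north', and observe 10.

I use maze.move on dir='north', : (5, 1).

Invoking maze.sense on dir='west', giving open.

I use stack.push on x='west', yielding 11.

Invoking maze.move on dir='west', and get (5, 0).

I try maze.sense on dir='north', — result: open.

Calling stack.push on x='north', → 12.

I try maze.move on dir='north', — result: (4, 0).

I run maze.sense on dir='east', — result: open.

Next I call stack.push on x='east', and observe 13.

I invoke maze.move on dir='east', → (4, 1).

Invoking maze.sense on dir='east', : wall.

I invoke maze.sense on dir='north', : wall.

Using stack.pop, and see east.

I try maze.move on dir='west', and observe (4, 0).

I invoke maze.sense on dir='north', — result: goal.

Next I call maze.move on dir='north', giving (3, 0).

Answer: (3, 0)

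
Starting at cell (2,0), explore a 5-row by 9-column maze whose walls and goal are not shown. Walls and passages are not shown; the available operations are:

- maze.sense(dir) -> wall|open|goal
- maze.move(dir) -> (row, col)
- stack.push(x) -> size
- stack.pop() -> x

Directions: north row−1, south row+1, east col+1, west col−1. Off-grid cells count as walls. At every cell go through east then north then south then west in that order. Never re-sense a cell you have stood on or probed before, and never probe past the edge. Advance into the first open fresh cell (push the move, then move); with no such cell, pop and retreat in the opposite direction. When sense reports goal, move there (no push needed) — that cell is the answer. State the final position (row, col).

Action: maze.sense[east]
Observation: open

Action: stack.push[east]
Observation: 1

Action: maze.move[east]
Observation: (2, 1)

Action: maze.sense[east]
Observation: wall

Action: maze.sense[north]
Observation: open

Action: stack.push[north]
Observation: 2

Action: maze.move[north]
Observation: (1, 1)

Action: maze.sense[east]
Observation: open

Action: stack.push[east]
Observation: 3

Action: maze.move[east]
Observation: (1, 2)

Action: maze.sense[east]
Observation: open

Action: stack.push[east]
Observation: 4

Action: maze.move[east]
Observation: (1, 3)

Action: maze.sense[east]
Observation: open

Action: stack.push[east]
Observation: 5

Action: maze.move[east]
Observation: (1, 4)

Action: maze.sense[east]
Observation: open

Action: stack.push[east]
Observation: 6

Action: maze.move[east]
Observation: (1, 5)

Action: maze.sense[east]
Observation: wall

Action: maze.sense[north]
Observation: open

Action: stack.push[north]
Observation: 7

Action: maze.move[north]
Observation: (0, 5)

Action: maze.sense[east]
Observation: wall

Action: maze.sense[west]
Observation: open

Action: stack.push[west]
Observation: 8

Action: maze.move[west]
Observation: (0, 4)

Action: maze.sense[west]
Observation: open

Action: stack.push[west]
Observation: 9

Action: maze.move[west]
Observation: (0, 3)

Action: maze.sense[west]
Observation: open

Action: stack.push[west]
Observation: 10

Action: maze.move[west]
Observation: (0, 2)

Action: maze.sense[west]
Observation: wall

Action: stack.pop[]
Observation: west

Action: maze.move[east]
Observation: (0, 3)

Action: stack.pop[]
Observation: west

Action: maze.move[east]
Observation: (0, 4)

Action: stack.pop[]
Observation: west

Action: maze.move[east]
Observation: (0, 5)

Action: stack.pop[]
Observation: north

Action: maze.move[south]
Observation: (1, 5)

Action: maze.sense[south]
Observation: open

Action: stack.push[south]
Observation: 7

Action: maze.move[south]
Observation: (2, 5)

Action: maze.sense[east]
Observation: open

Action: stack.push[east]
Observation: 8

Action: maze.move[east]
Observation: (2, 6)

Action: maze.sense[east]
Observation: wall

Action: maze.sense[south]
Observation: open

Action: stack.push[south]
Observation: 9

Action: maze.move[south]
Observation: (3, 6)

Action: maze.sense[east]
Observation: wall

Action: maze.sense[south]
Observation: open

Action: stack.push[south]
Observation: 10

Action: maze.move[south]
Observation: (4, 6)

Action: maze.sense[east]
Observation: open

Action: stack.push[east]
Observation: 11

Action: maze.move[east]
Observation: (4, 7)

Action: maze.sense[east]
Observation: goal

Action: maze.move[east]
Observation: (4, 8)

Answer: (4, 8)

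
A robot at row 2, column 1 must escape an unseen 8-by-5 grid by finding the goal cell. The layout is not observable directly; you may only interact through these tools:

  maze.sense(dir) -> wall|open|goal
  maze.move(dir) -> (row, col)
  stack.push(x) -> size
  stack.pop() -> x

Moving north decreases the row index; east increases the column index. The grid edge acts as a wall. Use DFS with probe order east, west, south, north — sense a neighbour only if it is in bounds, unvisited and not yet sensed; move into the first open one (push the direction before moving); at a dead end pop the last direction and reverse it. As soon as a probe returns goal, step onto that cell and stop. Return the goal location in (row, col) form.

CALL maze.sense[dir: east]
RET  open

CALL stack.push[x: east]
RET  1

CALL maze.move[dir: east]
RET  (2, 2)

CALL maze.sense[dir: east]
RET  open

CALL stack.push[x: east]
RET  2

CALL maze.move[dir: east]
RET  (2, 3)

CALL maze.sense[dir: east]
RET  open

CALL stack.push[x: east]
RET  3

CALL maze.move[dir: east]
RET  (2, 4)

CALL maze.sense[dir: south]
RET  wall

CALL maze.sense[dir: north]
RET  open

CALL stack.push[x: north]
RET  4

CALL maze.move[dir: north]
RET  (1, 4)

CALL maze.sense[dir: west]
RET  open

CALL stack.push[x: west]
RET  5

CALL maze.move[dir: west]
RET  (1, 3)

CALL maze.sense[dir: west]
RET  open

CALL stack.push[x: west]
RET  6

CALL maze.move[dir: west]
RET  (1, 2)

CALL maze.sense[dir: west]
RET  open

CALL stack.push[x: west]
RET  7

CALL maze.move[dir: west]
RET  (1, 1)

CALL maze.sense[dir: west]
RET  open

CALL stack.push[x: west]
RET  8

CALL maze.move[dir: west]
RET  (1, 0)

CALL maze.sense[dir: south]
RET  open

CALL stack.push[x: south]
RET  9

CALL maze.move[dir: south]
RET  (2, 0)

CALL maze.sense[dir: south]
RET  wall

CALL stack.pop[]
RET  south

CALL maze.move[dir: north]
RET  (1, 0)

CALL maze.sense[dir: north]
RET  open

CALL stack.push[x: north]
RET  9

CALL maze.move[dir: north]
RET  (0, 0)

CALL maze.sense[dir: east]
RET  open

CALL stack.push[x: east]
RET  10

CALL maze.move[dir: east]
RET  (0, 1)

CALL maze.sense[dir: east]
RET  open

CALL stack.push[x: east]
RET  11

CALL maze.move[dir: east]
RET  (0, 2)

CALL maze.sense[dir: east]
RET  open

CALL stack.push[x: east]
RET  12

CALL maze.move[dir: east]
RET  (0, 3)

CALL maze.sense[dir: east]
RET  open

CALL stack.push[x: east]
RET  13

CALL maze.move[dir: east]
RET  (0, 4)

CALL stack.pop[]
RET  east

CALL maze.move[dir: west]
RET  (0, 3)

CALL stack.pop[]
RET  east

CALL maze.move[dir: west]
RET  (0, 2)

CALL stack.pop[]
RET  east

CALL maze.move[dir: west]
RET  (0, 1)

CALL stack.pop[]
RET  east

CALL maze.move[dir: west]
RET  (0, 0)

CALL stack.pop[]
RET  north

CALL maze.move[dir: south]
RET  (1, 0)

CALL stack.pop[]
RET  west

CALL maze.move[dir: east]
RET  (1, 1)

CALL stack.pop[]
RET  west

CALL maze.move[dir: east]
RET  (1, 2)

CALL stack.pop[]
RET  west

CALL maze.move[dir: east]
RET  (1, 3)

CALL stack.pop[]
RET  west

CALL maze.move[dir: east]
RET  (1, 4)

CALL stack.pop[]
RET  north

CALL maze.move[dir: south]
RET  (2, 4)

CALL stack.pop[]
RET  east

CALL maze.move[dir: west]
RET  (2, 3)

CALL maze.sense[dir: south]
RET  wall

CALL stack.pop[]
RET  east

CALL maze.move[dir: west]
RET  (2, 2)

CALL maze.sense[dir: south]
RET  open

CALL stack.push[x: south]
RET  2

CALL maze.move[dir: south]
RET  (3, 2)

CALL maze.sense[dir: west]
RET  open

CALL stack.push[x: west]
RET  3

CALL maze.move[dir: west]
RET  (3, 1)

CALL maze.sense[dir: south]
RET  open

CALL stack.push[x: south]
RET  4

CALL maze.move[dir: south]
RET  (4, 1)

CALL maze.sense[dir: east]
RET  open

CALL stack.push[x: east]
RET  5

CALL maze.move[dir: east]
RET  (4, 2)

CALL maze.sense[dir: east]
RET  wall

CALL maze.sense[dir: south]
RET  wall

CALL stack.pop[]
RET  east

CALL maze.move[dir: west]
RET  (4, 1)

CALL maze.sense[dir: west]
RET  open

CALL stack.push[x: west]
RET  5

CALL maze.move[dir: west]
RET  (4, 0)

CALL maze.sense[dir: south]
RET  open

CALL stack.push[x: south]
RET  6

CALL maze.move[dir: south]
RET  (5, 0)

CALL maze.sense[dir: east]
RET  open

CALL stack.push[x: east]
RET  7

CALL maze.move[dir: east]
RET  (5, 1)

CALL maze.sense[dir: south]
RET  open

CALL stack.push[x: south]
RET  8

CALL maze.move[dir: south]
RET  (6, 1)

CALL maze.sense[dir: east]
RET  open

CALL stack.push[x: east]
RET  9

CALL maze.move[dir: east]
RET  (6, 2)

CALL maze.sense[dir: east]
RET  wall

CALL maze.sense[dir: south]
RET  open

CALL stack.push[x: south]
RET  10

CALL maze.move[dir: south]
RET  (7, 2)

CALL maze.sense[dir: east]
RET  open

CALL stack.push[x: east]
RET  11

CALL maze.move[dir: east]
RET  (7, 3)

CALL maze.sense[dir: east]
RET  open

CALL stack.push[x: east]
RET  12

CALL maze.move[dir: east]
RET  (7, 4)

CALL maze.sense[dir: north]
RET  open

CALL stack.push[x: north]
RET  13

CALL maze.move[dir: north]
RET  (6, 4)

CALL maze.sense[dir: north]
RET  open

CALL stack.push[x: north]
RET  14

CALL maze.move[dir: north]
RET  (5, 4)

CALL maze.sense[dir: west]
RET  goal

CALL maze.move[dir: west]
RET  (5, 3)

Answer: (5, 3)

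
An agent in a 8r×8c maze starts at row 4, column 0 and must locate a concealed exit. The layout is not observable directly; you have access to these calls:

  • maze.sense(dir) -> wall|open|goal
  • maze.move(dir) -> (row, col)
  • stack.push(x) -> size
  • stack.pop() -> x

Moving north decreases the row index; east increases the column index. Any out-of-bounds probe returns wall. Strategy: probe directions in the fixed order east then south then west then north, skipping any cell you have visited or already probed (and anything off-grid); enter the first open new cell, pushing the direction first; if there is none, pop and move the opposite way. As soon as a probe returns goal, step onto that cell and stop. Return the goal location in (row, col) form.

Do: sense[dir=east]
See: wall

Do: sense[dir=south]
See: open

Do: push[x=south]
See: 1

Do: move[dir=south]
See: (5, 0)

Do: sense[dir=east]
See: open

Do: push[x=east]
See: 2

Do: move[dir=east]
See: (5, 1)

Do: sense[dir=east]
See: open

Do: push[x=east]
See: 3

Do: move[dir=east]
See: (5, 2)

Do: sense[dir=east]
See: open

Do: push[x=east]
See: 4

Do: move[dir=east]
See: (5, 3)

Do: sense[dir=east]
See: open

Do: push[x=east]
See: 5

Do: move[dir=east]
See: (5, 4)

Do: sense[dir=east]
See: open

Do: push[x=east]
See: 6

Do: move[dir=east]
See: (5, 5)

Do: sense[dir=east]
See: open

Do: push[x=east]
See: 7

Do: move[dir=east]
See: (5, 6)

Do: sense[dir=east]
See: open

Do: push[x=east]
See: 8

Do: move[dir=east]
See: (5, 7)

Do: sense[dir=south]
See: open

Do: push[x=south]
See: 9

Do: move[dir=south]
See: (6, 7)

Do: sense[dir=south]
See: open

Do: push[x=south]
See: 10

Do: move[dir=south]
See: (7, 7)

Do: sense[dir=west]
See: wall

Do: pop[]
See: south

Do: move[dir=north]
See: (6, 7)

Do: sense[dir=west]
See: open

Do: push[x=west]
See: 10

Do: move[dir=west]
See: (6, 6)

Do: sense[dir=west]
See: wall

Do: pop[]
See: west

Do: move[dir=east]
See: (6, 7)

Do: pop[]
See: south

Do: move[dir=north]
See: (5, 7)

Do: sense[dir=north]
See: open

Do: push[x=north]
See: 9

Do: move[dir=north]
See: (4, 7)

Do: sense[dir=west]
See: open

Do: push[x=west]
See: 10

Do: move[dir=west]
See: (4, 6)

Do: sense[dir=west]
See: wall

Do: sense[dir=north]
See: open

Do: push[x=north]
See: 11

Do: move[dir=north]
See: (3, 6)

Do: sense[dir=east]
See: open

Do: push[x=east]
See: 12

Do: move[dir=east]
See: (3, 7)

Do: sense[dir=north]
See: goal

Do: move[dir=north]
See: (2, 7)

Answer: (2, 7)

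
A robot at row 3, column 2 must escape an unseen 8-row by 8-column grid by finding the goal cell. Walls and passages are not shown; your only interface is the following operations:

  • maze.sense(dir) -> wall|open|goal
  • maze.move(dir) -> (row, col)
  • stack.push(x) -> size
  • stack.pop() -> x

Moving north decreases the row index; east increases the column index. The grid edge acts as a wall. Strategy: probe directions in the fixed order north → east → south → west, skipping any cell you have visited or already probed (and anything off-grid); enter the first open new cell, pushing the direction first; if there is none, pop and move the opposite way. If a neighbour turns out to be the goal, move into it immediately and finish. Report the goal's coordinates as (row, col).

% maze.sense dir→north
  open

% stack.push x→north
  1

% maze.move dir→north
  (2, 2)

% maze.sense dir→north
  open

% stack.push x→north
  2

% maze.move dir→north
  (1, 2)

% maze.sense dir→north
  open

% stack.push x→north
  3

% maze.move dir→north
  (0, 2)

% maze.sense dir→east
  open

% stack.push x→east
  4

% maze.move dir→east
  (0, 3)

% maze.sense dir→east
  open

% stack.push x→east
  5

% maze.move dir→east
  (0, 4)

% maze.sense dir→east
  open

% stack.push x→east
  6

% maze.move dir→east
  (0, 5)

% maze.sense dir→east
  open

% stack.push x→east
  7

% maze.move dir→east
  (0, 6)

% maze.sense dir→east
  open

% stack.push x→east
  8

% maze.move dir→east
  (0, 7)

% maze.sense dir→south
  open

% stack.push x→south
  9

% maze.move dir→south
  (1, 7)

% maze.sense dir→south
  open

% stack.push x→south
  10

% maze.move dir→south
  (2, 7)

% maze.sense dir→south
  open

% stack.push x→south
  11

% maze.move dir→south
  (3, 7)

% maze.sense dir→south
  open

% stack.push x→south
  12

% maze.move dir→south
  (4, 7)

% maze.sense dir→south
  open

% stack.push x→south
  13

% maze.move dir→south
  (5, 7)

% maze.sense dir→south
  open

% stack.push x→south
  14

% maze.move dir→south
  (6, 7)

% maze.sense dir→south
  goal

% maze.move dir→south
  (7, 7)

Answer: (7, 7)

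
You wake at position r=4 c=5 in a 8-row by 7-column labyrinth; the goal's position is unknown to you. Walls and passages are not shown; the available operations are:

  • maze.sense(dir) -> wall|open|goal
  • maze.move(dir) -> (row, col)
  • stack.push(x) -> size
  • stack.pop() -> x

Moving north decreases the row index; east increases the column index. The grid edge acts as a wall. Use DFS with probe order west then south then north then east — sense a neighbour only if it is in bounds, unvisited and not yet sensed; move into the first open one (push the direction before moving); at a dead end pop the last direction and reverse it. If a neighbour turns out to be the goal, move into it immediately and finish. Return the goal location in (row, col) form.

I invoke maze.sense(dir: west), : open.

Next I call stack.push(x: west), and get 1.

Calling maze.move(dir: west), and get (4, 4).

I use maze.sense(dir: west), and observe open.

Invoking stack.push(x: west), yielding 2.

Now I run maze.move(dir: west), which returns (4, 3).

Using maze.sense(dir: west), : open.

Invoking stack.push(x: west), giving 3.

Invoking maze.move(dir: west), : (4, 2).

Next I call maze.sense(dir: west), → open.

Now I run stack.push(x: west), — result: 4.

Now I run maze.move(dir: west), — result: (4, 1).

Now I run maze.sense(dir: west), which returns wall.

Next I call maze.sense(dir: south), → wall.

Now I run maze.sense(dir: north), giving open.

I try stack.push(x: north), and see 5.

I try maze.move(dir: north), which returns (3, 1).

I try maze.sense(dir: west), and observe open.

Now I run stack.push(x: west), giving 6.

I call maze.move(dir: west), yielding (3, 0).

I use maze.sense(dir: north), → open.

I run stack.push(x: north), — result: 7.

Now I run maze.move(dir: north), yielding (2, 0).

Using maze.sense(dir: north), and observe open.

I try stack.push(x: north), which returns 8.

I call maze.move(dir: north), which returns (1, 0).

I call maze.sense(dir: north), → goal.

Using maze.move(dir: north), which returns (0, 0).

Answer: (0, 0)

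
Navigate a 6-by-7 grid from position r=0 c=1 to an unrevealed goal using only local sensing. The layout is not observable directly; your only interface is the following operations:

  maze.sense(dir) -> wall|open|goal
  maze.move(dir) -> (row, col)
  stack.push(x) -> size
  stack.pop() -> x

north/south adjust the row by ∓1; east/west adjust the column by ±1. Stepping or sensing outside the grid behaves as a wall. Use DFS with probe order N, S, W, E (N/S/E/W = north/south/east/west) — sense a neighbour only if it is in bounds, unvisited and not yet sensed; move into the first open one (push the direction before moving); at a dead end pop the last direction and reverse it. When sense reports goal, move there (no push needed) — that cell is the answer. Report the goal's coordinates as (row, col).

>>> maze.sense dir: south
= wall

>>> maze.sense dir: west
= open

>>> stack.push x: west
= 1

>>> maze.move dir: west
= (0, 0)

>>> maze.sense dir: south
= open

>>> stack.push x: south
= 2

>>> maze.move dir: south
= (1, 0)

>>> maze.sense dir: south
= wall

>>> stack.pop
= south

>>> maze.move dir: north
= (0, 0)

>>> stack.pop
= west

>>> maze.move dir: east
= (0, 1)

>>> maze.sense dir: east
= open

>>> stack.push x: east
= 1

>>> maze.move dir: east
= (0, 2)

>>> maze.sense dir: south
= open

>>> stack.push x: south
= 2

>>> maze.move dir: south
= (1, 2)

>>> maze.sense dir: south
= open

>>> stack.push x: south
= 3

>>> maze.move dir: south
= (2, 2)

>>> maze.sense dir: south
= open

>>> stack.push x: south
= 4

>>> maze.move dir: south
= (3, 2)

>>> maze.sense dir: south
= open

>>> stack.push x: south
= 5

>>> maze.move dir: south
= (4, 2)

>>> maze.sense dir: south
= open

>>> stack.push x: south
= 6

>>> maze.move dir: south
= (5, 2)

>>> maze.sense dir: west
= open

>>> stack.push x: west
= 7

>>> maze.move dir: west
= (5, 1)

>>> maze.sense dir: north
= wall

>>> maze.sense dir: west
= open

>>> stack.push x: west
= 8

>>> maze.move dir: west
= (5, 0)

>>> maze.sense dir: north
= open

>>> stack.push x: north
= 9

>>> maze.move dir: north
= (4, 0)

>>> maze.sense dir: north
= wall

>>> stack.pop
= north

>>> maze.move dir: south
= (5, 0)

>>> stack.pop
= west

>>> maze.move dir: east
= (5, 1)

>>> stack.pop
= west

>>> maze.move dir: east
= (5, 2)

>>> maze.sense dir: east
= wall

>>> stack.pop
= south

>>> maze.move dir: north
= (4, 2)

>>> maze.sense dir: east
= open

>>> stack.push x: east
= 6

>>> maze.move dir: east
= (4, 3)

>>> maze.sense dir: north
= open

>>> stack.push x: north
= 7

>>> maze.move dir: north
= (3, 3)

>>> maze.sense dir: north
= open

>>> stack.push x: north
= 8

>>> maze.move dir: north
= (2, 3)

>>> maze.sense dir: north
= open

>>> stack.push x: north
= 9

>>> maze.move dir: north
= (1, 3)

>>> maze.sense dir: north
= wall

>>> maze.sense dir: east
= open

>>> stack.push x: east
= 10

>>> maze.move dir: east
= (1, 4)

>>> maze.sense dir: north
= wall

>>> maze.sense dir: south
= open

>>> stack.push x: south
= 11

>>> maze.move dir: south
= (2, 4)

>>> maze.sense dir: south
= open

>>> stack.push x: south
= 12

>>> maze.move dir: south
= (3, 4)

>>> maze.sense dir: south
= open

>>> stack.push x: south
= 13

>>> maze.move dir: south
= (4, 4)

>>> maze.sense dir: south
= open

>>> stack.push x: south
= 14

>>> maze.move dir: south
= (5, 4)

>>> maze.sense dir: east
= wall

>>> stack.pop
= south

>>> maze.move dir: north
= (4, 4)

>>> maze.sense dir: east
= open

>>> stack.push x: east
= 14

>>> maze.move dir: east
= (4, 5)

>>> maze.sense dir: north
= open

>>> stack.push x: north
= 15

>>> maze.move dir: north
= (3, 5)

>>> maze.sense dir: north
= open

>>> stack.push x: north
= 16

>>> maze.move dir: north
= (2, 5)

>>> maze.sense dir: north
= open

>>> stack.push x: north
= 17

>>> maze.move dir: north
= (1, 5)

>>> maze.sense dir: north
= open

>>> stack.push x: north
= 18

>>> maze.move dir: north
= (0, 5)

>>> maze.sense dir: east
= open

>>> stack.push x: east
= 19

>>> maze.move dir: east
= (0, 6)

>>> maze.sense dir: south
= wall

>>> stack.pop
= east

>>> maze.move dir: west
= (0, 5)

>>> stack.pop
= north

>>> maze.move dir: south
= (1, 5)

>>> stack.pop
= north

>>> maze.move dir: south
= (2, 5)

>>> maze.sense dir: east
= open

>>> stack.push x: east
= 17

>>> maze.move dir: east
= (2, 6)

>>> maze.sense dir: south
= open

>>> stack.push x: south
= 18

>>> maze.move dir: south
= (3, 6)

>>> maze.sense dir: south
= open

>>> stack.push x: south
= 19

>>> maze.move dir: south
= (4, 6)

>>> maze.sense dir: south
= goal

>>> maze.move dir: south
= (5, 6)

Answer: (5, 6)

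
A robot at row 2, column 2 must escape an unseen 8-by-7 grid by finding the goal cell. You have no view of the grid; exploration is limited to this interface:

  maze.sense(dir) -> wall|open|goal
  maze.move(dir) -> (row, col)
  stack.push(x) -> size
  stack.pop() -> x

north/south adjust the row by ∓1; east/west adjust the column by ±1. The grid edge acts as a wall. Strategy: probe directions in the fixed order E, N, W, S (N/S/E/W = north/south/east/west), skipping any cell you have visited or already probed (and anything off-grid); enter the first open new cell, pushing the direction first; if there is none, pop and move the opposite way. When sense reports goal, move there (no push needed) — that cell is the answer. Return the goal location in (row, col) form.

-- maze.sense(dir: east) -> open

-- stack.push(x: east) -> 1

-- maze.move(dir: east) -> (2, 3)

-- maze.sense(dir: east) -> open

-- stack.push(x: east) -> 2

-- maze.move(dir: east) -> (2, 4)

-- maze.sense(dir: east) -> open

-- stack.push(x: east) -> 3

-- maze.move(dir: east) -> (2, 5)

-- maze.sense(dir: east) -> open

-- stack.push(x: east) -> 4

-- maze.move(dir: east) -> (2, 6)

-- maze.sense(dir: north) -> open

-- stack.push(x: north) -> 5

-- maze.move(dir: north) -> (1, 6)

-- maze.sense(dir: north) -> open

-- stack.push(x: north) -> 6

-- maze.move(dir: north) -> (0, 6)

-- maze.sense(dir: west) -> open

-- stack.push(x: west) -> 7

-- maze.move(dir: west) -> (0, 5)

-- maze.sense(dir: west) -> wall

-- maze.sense(dir: south) -> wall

-- stack.pop() -> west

-- maze.move(dir: east) -> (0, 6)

-- stack.pop() -> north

-- maze.move(dir: south) -> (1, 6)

-- stack.pop() -> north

-- maze.move(dir: south) -> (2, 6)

-- maze.sense(dir: south) -> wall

-- stack.pop() -> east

-- maze.move(dir: west) -> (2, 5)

-- maze.sense(dir: south) -> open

-- stack.push(x: south) -> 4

-- maze.move(dir: south) -> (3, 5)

-- maze.sense(dir: west) -> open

-- stack.push(x: west) -> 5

-- maze.move(dir: west) -> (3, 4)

-- maze.sense(dir: west) -> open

-- stack.push(x: west) -> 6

-- maze.move(dir: west) -> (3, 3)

-- maze.sense(dir: west) -> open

-- stack.push(x: west) -> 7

-- maze.move(dir: west) -> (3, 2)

-- maze.sense(dir: west) -> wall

-- maze.sense(dir: south) -> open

-- stack.push(x: south) -> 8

-- maze.move(dir: south) -> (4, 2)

-- maze.sense(dir: east) -> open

-- stack.push(x: east) -> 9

-- maze.move(dir: east) -> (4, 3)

-- maze.sense(dir: east) -> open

-- stack.push(x: east) -> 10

-- maze.move(dir: east) -> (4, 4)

-- maze.sense(dir: east) -> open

-- stack.push(x: east) -> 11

-- maze.move(dir: east) -> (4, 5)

-- maze.sense(dir: east) -> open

-- stack.push(x: east) -> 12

-- maze.move(dir: east) -> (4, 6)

-- maze.sense(dir: south) -> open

-- stack.push(x: south) -> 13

-- maze.move(dir: south) -> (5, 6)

-- maze.sense(dir: west) -> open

-- stack.push(x: west) -> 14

-- maze.move(dir: west) -> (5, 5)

-- maze.sense(dir: west) -> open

-- stack.push(x: west) -> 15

-- maze.move(dir: west) -> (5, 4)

-- maze.sense(dir: west) -> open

-- stack.push(x: west) -> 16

-- maze.move(dir: west) -> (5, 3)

-- maze.sense(dir: west) -> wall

-- maze.sense(dir: south) -> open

-- stack.push(x: south) -> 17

-- maze.move(dir: south) -> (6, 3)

-- maze.sense(dir: east) -> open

-- stack.push(x: east) -> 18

-- maze.move(dir: east) -> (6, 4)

-- maze.sense(dir: east) -> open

-- stack.push(x: east) -> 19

-- maze.move(dir: east) -> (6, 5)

-- maze.sense(dir: east) -> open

-- stack.push(x: east) -> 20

-- maze.move(dir: east) -> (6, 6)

-- maze.sense(dir: south) -> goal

-- maze.move(dir: south) -> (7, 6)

Answer: (7, 6)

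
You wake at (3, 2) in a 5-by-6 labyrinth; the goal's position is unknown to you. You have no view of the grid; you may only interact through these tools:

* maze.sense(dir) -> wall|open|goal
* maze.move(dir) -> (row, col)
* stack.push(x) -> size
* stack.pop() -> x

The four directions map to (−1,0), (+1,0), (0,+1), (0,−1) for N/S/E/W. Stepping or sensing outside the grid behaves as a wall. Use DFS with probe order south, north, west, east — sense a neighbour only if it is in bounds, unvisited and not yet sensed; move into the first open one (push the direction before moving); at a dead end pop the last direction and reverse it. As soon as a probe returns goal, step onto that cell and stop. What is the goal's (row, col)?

-> sense(dir: south)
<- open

-> push(x: south)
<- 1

-> move(dir: south)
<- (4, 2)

-> sense(dir: west)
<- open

-> push(x: west)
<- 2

-> move(dir: west)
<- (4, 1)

-> sense(dir: north)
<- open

-> push(x: north)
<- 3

-> move(dir: north)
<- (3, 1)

-> sense(dir: north)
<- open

-> push(x: north)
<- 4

-> move(dir: north)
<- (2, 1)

-> sense(dir: north)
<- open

-> push(x: north)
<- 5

-> move(dir: north)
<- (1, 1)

-> sense(dir: north)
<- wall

-> sense(dir: west)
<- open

-> push(x: west)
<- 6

-> move(dir: west)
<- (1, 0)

-> sense(dir: south)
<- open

-> push(x: south)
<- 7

-> move(dir: south)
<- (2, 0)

-> sense(dir: south)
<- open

-> push(x: south)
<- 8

-> move(dir: south)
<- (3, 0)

-> sense(dir: south)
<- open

-> push(x: south)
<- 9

-> move(dir: south)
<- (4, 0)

-> pop()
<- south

-> move(dir: north)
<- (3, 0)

-> pop()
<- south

-> move(dir: north)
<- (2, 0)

-> pop()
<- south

-> move(dir: north)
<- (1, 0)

-> sense(dir: north)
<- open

-> push(x: north)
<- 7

-> move(dir: north)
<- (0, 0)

-> pop()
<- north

-> move(dir: south)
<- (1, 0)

-> pop()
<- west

-> move(dir: east)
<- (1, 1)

-> sense(dir: east)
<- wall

-> pop()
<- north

-> move(dir: south)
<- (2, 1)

-> sense(dir: east)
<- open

-> push(x: east)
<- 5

-> move(dir: east)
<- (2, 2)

-> sense(dir: east)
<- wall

-> pop()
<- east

-> move(dir: west)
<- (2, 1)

-> pop()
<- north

-> move(dir: south)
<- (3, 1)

-> pop()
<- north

-> move(dir: south)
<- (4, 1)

-> pop()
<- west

-> move(dir: east)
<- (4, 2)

-> sense(dir: east)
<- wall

-> pop()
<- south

-> move(dir: north)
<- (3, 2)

-> sense(dir: east)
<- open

-> push(x: east)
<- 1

-> move(dir: east)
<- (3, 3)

-> sense(dir: east)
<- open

-> push(x: east)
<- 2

-> move(dir: east)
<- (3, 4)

-> sense(dir: south)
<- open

-> push(x: south)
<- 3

-> move(dir: south)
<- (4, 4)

-> sense(dir: east)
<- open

-> push(x: east)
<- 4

-> move(dir: east)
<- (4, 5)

-> sense(dir: north)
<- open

-> push(x: north)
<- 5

-> move(dir: north)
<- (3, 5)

-> sense(dir: north)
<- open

-> push(x: north)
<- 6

-> move(dir: north)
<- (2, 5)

-> sense(dir: north)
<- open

-> push(x: north)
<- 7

-> move(dir: north)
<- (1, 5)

-> sense(dir: north)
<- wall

-> sense(dir: west)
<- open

-> push(x: west)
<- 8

-> move(dir: west)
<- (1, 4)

-> sense(dir: south)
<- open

-> push(x: south)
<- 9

-> move(dir: south)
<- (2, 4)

-> pop()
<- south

-> move(dir: north)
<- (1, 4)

-> sense(dir: north)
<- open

-> push(x: north)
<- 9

-> move(dir: north)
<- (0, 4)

-> sense(dir: west)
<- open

-> push(x: west)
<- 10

-> move(dir: west)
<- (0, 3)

-> sense(dir: south)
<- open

-> push(x: south)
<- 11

-> move(dir: south)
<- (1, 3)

-> pop()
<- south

-> move(dir: north)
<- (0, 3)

-> sense(dir: west)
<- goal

-> move(dir: west)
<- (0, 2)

Answer: (0, 2)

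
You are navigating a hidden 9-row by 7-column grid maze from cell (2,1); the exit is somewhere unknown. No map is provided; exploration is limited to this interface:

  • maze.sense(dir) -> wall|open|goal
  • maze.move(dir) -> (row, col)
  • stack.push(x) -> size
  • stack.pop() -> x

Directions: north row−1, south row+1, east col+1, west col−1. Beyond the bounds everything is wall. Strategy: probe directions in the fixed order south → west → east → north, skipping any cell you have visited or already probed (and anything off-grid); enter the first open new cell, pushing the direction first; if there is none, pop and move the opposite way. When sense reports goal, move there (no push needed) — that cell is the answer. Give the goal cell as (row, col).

Using sense using dir→south, : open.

I call push using x→south, and get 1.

Now I run move using dir→south, and get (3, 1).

Now I run sense using dir→south, and get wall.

I invoke sense using dir→west, and see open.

I try push using x→west, yielding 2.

I run move using dir→west, giving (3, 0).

Then sense using dir→south, : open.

I invoke push using x→south, : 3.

I try move using dir→south, and observe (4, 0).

I try sense using dir→south, : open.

Next I call push using x→south, : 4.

Invoking move using dir→south, → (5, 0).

Now I run sense using dir→south, — result: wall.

I run sense using dir→east, which returns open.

I call push using x→east, yielding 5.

I invoke move using dir→east, : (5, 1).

Now I run sense using dir→south, which returns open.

Using push using x→south, → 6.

Now I run move using dir→south, and see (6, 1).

I run sense using dir→south, which returns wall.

Calling sense using dir→east, and get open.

I call push using x→east, and observe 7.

I call move using dir→east, yielding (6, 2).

I call sense using dir→south, — result: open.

I invoke push using x→south, and see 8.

I invoke move using dir→south, : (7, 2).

I invoke sense using dir→south, → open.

I call push using x→south, yielding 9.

Using move using dir→south, : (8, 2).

I try sense using dir→west, giving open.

Invoking push using x→west, and see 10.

I use move using dir→west, — result: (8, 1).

Next I call sense using dir→west, giving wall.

I invoke pop, : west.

Using move using dir→east, which returns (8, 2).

Calling sense using dir→east, : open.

Then push using x→east, giving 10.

Then move using dir→east, : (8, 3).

I try sense using dir→east, giving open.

Now I run push using x→east, — result: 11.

I call move using dir→east, yielding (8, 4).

I run sense using dir→east, which returns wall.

I run sense using dir→north, — result: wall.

Calling pop, which returns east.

I run move using dir→west, and see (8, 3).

I call sense using dir→north, → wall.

I run pop(), and observe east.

Calling move using dir→west, giving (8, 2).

Invoking pop, and get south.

Now I run move using dir→north, which returns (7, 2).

Calling pop(), — result: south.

Using move using dir→north, — result: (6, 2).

Then sense using dir→east, → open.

Then push using x→east, and get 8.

I call move using dir→east, — result: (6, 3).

Calling sense using dir→east, → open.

I invoke push using x→east, and observe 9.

I use move using dir→east, and get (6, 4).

Invoking sense using dir→east, yielding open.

Now I run push using x→east, yielding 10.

I use move using dir→east, : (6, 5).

Next I call sense using dir→south, — result: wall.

Calling sense using dir→east, and observe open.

I invoke push using x→east, and see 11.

Next I call move using dir→east, and get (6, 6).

I use sense using dir→south, and observe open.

Using push using x→south, yielding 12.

Then move using dir→south, — result: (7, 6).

Now I run sense using dir→south, → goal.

Calling move using dir→south, which returns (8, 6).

Answer: (8, 6)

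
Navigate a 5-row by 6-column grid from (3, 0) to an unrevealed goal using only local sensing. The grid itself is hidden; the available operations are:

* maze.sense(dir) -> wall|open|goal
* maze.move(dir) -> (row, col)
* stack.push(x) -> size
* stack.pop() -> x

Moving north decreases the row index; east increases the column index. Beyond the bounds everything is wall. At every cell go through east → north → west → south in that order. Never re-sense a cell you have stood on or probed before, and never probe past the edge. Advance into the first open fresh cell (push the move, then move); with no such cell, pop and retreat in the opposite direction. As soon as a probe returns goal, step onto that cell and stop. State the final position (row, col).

;; 1. sense(dir: east) == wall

;; 2. sense(dir: north) == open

;; 3. push(x: north) == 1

;; 4. move(dir: north) == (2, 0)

;; 5. sense(dir: east) == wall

;; 6. sense(dir: north) == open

;; 7. push(x: north) == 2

;; 8. move(dir: north) == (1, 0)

;; 9. sense(dir: east) == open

;; 10. push(x: east) == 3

;; 11. move(dir: east) == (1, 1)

;; 12. sense(dir: east) == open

;; 13. push(x: east) == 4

;; 14. move(dir: east) == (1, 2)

;; 15. sense(dir: east) == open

;; 16. push(x: east) == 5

;; 17. move(dir: east) == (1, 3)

;; 18. sense(dir: east) == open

;; 19. push(x: east) == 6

;; 20. move(dir: east) == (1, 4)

;; 21. sense(dir: east) == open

;; 22. push(x: east) == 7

;; 23. move(dir: east) == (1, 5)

;; 24. sense(dir: north) == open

;; 25. push(x: north) == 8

;; 26. move(dir: north) == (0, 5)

;; 27. sense(dir: west) == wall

;; 28. pop() == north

;; 29. move(dir: south) == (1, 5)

;; 30. sense(dir: south) == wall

;; 31. pop() == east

;; 32. move(dir: west) == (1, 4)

;; 33. sense(dir: south) == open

;; 34. push(x: south) == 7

;; 35. move(dir: south) == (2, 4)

;; 36. sense(dir: west) == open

;; 37. push(x: west) == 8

;; 38. move(dir: west) == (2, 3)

;; 39. sense(dir: west) == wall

;; 40. sense(dir: south) == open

;; 41. push(x: south) == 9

;; 42. move(dir: south) == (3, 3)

;; 43. sense(dir: east) == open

;; 44. push(x: east) == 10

;; 45. move(dir: east) == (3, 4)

;; 46. sense(dir: east) == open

;; 47. push(x: east) == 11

;; 48. move(dir: east) == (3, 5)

;; 49. sense(dir: south) == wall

;; 50. pop() == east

;; 51. move(dir: west) == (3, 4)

;; 52. sense(dir: south) == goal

;; 53. move(dir: south) == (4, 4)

Answer: (4, 4)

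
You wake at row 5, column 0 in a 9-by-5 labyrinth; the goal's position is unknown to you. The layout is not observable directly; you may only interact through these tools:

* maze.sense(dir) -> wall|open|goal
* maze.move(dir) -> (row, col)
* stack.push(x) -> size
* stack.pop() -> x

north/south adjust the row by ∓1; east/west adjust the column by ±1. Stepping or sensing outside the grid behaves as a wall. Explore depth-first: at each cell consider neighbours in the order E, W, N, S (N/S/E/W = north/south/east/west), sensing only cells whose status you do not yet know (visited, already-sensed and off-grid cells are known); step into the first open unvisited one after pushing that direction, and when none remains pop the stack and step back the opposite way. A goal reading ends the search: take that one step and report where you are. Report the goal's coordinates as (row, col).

// 1. maze.sense(dir='east') ~> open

// 2. stack.push(x='east') ~> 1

// 3. maze.move(dir='east') ~> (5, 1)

// 4. maze.sense(dir='east') ~> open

// 5. stack.push(x='east') ~> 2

// 6. maze.move(dir='east') ~> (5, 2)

// 7. maze.sense(dir='east') ~> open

// 8. stack.push(x='east') ~> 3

// 9. maze.move(dir='east') ~> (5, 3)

// 10. maze.sense(dir='east') ~> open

// 11. stack.push(x='east') ~> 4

// 12. maze.move(dir='east') ~> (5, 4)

// 13. maze.sense(dir='north') ~> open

// 14. stack.push(x='north') ~> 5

// 15. maze.move(dir='north') ~> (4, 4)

// 16. maze.sense(dir='west') ~> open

// 17. stack.push(x='west') ~> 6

// 18. maze.move(dir='west') ~> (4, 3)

// 19. maze.sense(dir='west') ~> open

// 20. stack.push(x='west') ~> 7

// 21. maze.move(dir='west') ~> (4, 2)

// 22. maze.sense(dir='west') ~> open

// 23. stack.push(x='west') ~> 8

// 24. maze.move(dir='west') ~> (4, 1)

// 25. maze.sense(dir='west') ~> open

// 26. stack.push(x='west') ~> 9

// 27. maze.move(dir='west') ~> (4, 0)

// 28. maze.sense(dir='north') ~> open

// 29. stack.push(x='north') ~> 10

// 30. maze.move(dir='north') ~> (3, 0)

// 31. maze.sense(dir='east') ~> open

// 32. stack.push(x='east') ~> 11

// 33. maze.move(dir='east') ~> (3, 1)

// 34. maze.sense(dir='east') ~> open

// 35. stack.push(x='east') ~> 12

// 36. maze.move(dir='east') ~> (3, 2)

// 37. maze.sense(dir='east') ~> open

// 38. stack.push(x='east') ~> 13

// 39. maze.move(dir='east') ~> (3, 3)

// 40. maze.sense(dir='east') ~> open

// 41. stack.push(x='east') ~> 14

// 42. maze.move(dir='east') ~> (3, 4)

// 43. maze.sense(dir='north') ~> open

// 44. stack.push(x='north') ~> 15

// 45. maze.move(dir='north') ~> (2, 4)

// 46. maze.sense(dir='west') ~> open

// 47. stack.push(x='west') ~> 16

// 48. maze.move(dir='west') ~> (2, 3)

// 49. maze.sense(dir='west') ~> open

// 50. stack.push(x='west') ~> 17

// 51. maze.move(dir='west') ~> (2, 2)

// 52. maze.sense(dir='west') ~> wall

// 53. maze.sense(dir='north') ~> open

// 54. stack.push(x='north') ~> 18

// 55. maze.move(dir='north') ~> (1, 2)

// 56. maze.sense(dir='east') ~> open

// 57. stack.push(x='east') ~> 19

// 58. maze.move(dir='east') ~> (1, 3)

// 59. maze.sense(dir='east') ~> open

// 60. stack.push(x='east') ~> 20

// 61. maze.move(dir='east') ~> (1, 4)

// 62. maze.sense(dir='north') ~> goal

// 63. maze.move(dir='north') ~> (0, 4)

Answer: (0, 4)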